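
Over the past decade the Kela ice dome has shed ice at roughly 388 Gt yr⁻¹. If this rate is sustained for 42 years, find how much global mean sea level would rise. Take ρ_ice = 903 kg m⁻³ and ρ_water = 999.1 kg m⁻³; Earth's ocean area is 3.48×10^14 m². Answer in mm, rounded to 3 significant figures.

Total mass lost = 388 Gt/yr × 42 yr = 1.630×10^4 Gt = 1.630×10^16 kg.
ρ_w = 999.1 kg m⁻³, so water volume = 1.630×10^16 / 999.1 = 1.631×10^13 m³.
Δh = 1.631×10^13 / 3.48×10^14 = 0.0469 m = 46.9 mm.

≈ 46.9 mm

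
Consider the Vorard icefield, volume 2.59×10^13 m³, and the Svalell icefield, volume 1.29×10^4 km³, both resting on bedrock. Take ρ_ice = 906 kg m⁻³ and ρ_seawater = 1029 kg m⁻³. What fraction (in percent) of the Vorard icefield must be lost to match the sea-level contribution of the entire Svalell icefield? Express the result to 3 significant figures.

≈ 49.8 %

Equal sea-level rise means equal mass of meltwater, i.e. equal mass of ice lost.
Ice mass of Svalell: 1.169×10^16 kg; ice mass of Vorard: 2.347×10^16 kg.
Fraction required = 1.169×10^16 / 2.347×10^16 = 0.498 → 49.8 %.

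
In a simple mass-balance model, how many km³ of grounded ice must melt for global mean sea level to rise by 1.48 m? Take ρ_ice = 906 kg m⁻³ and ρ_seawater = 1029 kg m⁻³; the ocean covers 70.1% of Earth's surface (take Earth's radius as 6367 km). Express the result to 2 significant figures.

Required water volume = Δh × A = 1.48 m × 3.57×10^14 m² = 5.285×10^14 m³ = 5.285×10^5 km³.
Ice volume = water volume × ρ_w/ρ_ice = 5.285×10^5 × 1029/906 = 6.0×10^5 km³.

≈ 6.0×10^5 km³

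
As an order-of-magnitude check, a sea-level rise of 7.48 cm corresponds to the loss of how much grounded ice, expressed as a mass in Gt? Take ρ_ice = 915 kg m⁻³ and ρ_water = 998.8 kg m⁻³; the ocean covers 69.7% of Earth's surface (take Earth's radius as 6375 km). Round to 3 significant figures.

≈ 2.66×10^4 Gt

Required water volume = Δh × A = 0.0748 m × 3.56×10^14 m² = 2.663×10^13 m³.
ρ_w = 998.8 kg m⁻³, so the mass of water = 2.663×10^13 m³ × 998.8 kg m⁻³ = 2.659×10^16 kg = 2.66×10^4 Gt (and the same mass of ice, by conservation).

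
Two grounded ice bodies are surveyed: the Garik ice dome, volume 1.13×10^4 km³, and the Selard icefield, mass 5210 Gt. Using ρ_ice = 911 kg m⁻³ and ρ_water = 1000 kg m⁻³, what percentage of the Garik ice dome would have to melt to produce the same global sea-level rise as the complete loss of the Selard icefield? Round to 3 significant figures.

Equal sea-level rise means equal mass of meltwater, i.e. equal mass of ice lost.
Ice mass of Selard: 5.210×10^15 kg; ice mass of Garik: 1.029×10^16 kg.
Fraction required = 5.210×10^15 / 1.029×10^16 = 0.506 → 50.6 %.

≈ 50.6 %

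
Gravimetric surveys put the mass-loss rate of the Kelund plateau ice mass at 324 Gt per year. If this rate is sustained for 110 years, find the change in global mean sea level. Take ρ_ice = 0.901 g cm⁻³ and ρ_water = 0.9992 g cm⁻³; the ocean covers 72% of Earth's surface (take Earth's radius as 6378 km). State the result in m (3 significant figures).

≈ 0.0969 m

Total mass lost = 324 Gt/yr × 110 yr = 3.564×10^4 Gt = 3.564×10^16 kg.
ρ_w = 0.9992 g cm⁻³ = 999.2 kg m⁻³, so water volume = 3.564×10^16 / 999.2 = 3.567×10^13 m³.
Δh = 3.567×10^13 / 3.68×10^14 = 0.0969 m.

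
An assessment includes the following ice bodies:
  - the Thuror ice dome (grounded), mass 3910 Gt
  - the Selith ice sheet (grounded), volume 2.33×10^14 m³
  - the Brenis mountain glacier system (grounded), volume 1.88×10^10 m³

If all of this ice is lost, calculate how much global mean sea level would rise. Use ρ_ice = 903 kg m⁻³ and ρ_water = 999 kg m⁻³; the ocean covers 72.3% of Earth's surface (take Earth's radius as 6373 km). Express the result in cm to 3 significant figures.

≈ 58.1 cm

Thuror: 3910 Gt = 3.910×10^15 kg; dividing by ρ_w = 999 kg m⁻³ gives 3.914×10^12 m³ of water.
Selith: 2.33×10^14 m³ × (903/999) = 2.106×10^14 m³ of water.
Brenis: 1.88×10^10 m³ × (903/999) = 1.699×10^10 m³ of water.
Total added water ≈ 2.145×10^14 m³ over 3.69×10^14 m² → Δh = 0.581 m = 58.1 cm.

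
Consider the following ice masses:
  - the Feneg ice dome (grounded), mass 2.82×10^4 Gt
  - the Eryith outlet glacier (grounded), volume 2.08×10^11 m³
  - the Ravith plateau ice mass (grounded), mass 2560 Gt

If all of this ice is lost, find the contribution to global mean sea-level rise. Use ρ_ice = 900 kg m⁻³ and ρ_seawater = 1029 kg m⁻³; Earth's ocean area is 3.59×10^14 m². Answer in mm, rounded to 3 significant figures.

Feneg: 2.82×10^4 Gt = 2.820×10^16 kg; dividing by ρ_w = 1029 kg m⁻³ gives 2.741×10^13 m³ of water.
Eryith: 2.08×10^11 m³ × (900/1029) = 1.819×10^11 m³ of water.
Ravith: 2560 Gt = 2.560×10^15 kg; dividing by ρ_w = 1029 kg m⁻³ gives 2.488×10^12 m³ of water.
Total added water ≈ 3.008×10^13 m³ over 3.59×10^14 m² → Δh = 0.0838 m = 83.8 mm.

≈ 83.8 mm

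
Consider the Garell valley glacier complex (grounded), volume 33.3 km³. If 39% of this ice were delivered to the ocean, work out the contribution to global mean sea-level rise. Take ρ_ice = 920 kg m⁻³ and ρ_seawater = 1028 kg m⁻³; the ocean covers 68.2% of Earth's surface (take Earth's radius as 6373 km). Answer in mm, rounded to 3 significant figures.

Garell: 0.39 × 33.3 km³ × (920/1028) = 11.62 km³ of water.
Spread over 3.48×10^14 m² of ocean, Δh = 1.162×10^10 / 3.48×10^14 = 3.34×10^-5 m = 0.0334 mm.

≈ 0.0334 mm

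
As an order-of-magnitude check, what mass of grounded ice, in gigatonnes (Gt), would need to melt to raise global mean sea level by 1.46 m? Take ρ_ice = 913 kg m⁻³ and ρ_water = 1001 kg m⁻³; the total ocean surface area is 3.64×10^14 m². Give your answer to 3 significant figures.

≈ 5.32×10^5 Gt

Required water volume = Δh × A = 1.46 m × 3.64×10^14 m² = 5.314×10^14 m³.
ρ_w = 1001 kg m⁻³, so the mass of water = 5.314×10^14 m³ × 1001 kg m⁻³ = 5.320×10^17 kg = 5.32×10^5 Gt (and the same mass of ice, by conservation).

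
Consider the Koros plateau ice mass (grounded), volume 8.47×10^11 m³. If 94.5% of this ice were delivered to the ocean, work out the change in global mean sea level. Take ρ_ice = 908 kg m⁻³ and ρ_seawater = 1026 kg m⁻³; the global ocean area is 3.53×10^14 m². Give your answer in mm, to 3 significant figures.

Koros: 0.945 × 8.47×10^11 m³ × (908/1026) = 7.084×10^11 m³ of water.
Spread over 3.53×10^14 m² of ocean, Δh = 7.084×10^11 / 3.53×10^14 = 2.01×10^-3 m = 2.01 mm.

≈ 2.01 mm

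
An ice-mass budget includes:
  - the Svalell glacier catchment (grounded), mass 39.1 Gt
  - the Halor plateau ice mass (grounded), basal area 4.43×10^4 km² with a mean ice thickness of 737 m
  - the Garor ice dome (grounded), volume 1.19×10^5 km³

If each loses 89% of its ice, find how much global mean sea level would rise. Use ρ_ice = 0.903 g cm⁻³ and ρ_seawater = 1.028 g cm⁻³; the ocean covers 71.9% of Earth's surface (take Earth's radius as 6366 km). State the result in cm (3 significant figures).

≈ 32.4 cm

Svalell: 0.89 × 39.1 Gt = 3.480×10^13 kg; dividing by ρ_w = 1.028 g cm⁻³ = 1028 kg m⁻³ gives 3.385×10^10 m³ of water.
Halor: ice volume = 4.43×10^4 km² × 737 m = 3.265×10^4 km³; 0.89 × 3.265×10^4 × (903/1028) = 2.552×10^4 km³ of water.
Garor: 0.89 × 1.19×10^5 km³ × (903/1028) = 9.303×10^4 km³ of water.
Total added water ≈ 1.186×10^14 m³ over 3.66×10^14 m² → Δh = 0.324 m = 32.4 cm.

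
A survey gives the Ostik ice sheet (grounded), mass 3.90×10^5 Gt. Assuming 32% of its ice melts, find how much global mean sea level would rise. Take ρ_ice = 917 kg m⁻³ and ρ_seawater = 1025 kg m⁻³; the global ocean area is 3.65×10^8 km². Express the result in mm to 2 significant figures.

≈ 330 mm

Ostik: 0.32 × 3.90×10^5 Gt = 1.248×10^17 kg; dividing by ρ_w = 1025 kg m⁻³ gives 1.218×10^14 m³ of water.
Spread over 3.65×10^14 m² of ocean, Δh = 1.218×10^14 / 3.65×10^14 = 0.334 m = 330 mm.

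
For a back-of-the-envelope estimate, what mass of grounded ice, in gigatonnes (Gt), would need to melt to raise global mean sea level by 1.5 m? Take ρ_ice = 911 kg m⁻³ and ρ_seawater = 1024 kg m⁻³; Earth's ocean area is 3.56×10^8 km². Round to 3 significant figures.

Required water volume = Δh × A = 1.5 m × 3.56×10^14 m² = 5.340×10^14 m³.
ρ_w = 1024 kg m⁻³, so the mass of water = 5.340×10^14 m³ × 1024 kg m⁻³ = 5.468×10^17 kg = 5.47×10^5 Gt (and the same mass of ice, by conservation).

≈ 5.47×10^5 Gt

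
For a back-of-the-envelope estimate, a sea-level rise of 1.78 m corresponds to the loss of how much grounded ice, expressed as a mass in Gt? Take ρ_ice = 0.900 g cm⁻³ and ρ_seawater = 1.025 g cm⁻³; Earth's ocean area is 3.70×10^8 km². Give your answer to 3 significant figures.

Required water volume = Δh × A = 1.78 m × 3.70×10^14 m² = 6.586×10^14 m³.
ρ_w = 1.025 g cm⁻³ = 1025 kg m⁻³, so the mass of water = 6.586×10^14 m³ × 1025 kg m⁻³ = 6.751×10^17 kg = 6.75×10^5 Gt (and the same mass of ice, by conservation).

≈ 6.75×10^5 Gt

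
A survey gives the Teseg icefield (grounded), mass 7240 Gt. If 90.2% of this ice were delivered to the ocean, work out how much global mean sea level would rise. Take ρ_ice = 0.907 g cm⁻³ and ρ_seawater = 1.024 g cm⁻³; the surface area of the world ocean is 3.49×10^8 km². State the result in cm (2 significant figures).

Teseg: 0.902 × 7240 Gt = 6.530×10^15 kg; dividing by ρ_w = 1.024 g cm⁻³ = 1024 kg m⁻³ gives 6.377×10^12 m³ of water.
Spread over 3.49×10^14 m² of ocean, Δh = 6.377×10^12 / 3.49×10^14 = 0.0183 m = 1.8 cm.

≈ 1.8 cm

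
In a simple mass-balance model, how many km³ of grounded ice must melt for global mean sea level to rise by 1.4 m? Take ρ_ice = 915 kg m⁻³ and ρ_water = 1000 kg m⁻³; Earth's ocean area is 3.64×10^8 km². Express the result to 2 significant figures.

Required water volume = Δh × A = 1.4 m × 3.64×10^14 m² = 5.096×10^14 m³ = 5.096×10^5 km³.
Ice volume = water volume × ρ_w/ρ_ice = 5.096×10^5 × 1000/915 = 5.6×10^5 km³.

≈ 5.6×10^5 km³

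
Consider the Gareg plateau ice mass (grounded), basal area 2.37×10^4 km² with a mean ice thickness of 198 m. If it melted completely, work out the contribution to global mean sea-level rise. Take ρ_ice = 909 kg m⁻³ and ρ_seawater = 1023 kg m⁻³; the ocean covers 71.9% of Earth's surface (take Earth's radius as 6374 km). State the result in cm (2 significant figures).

Gareg: ice volume = 2.37×10^4 km² × 198 m = 4693 km³; 4693 × (909/1023) = 4170 km³ of water.
Spread over 3.67×10^14 m² of ocean, Δh = 4.170×10^12 / 3.67×10^14 = 0.0114 m = 1.1 cm.

≈ 1.1 cm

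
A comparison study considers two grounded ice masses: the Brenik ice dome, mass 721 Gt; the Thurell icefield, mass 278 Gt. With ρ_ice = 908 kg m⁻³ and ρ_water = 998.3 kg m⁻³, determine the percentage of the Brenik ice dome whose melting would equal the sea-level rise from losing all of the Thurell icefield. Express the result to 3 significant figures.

≈ 38.6 %

Equal sea-level rise means equal mass of meltwater, i.e. equal mass of ice lost.
Ice mass of Thurell: 2.780×10^14 kg; ice mass of Brenik: 7.210×10^14 kg.
Fraction required = 2.780×10^14 / 7.210×10^14 = 0.386 → 38.6 %.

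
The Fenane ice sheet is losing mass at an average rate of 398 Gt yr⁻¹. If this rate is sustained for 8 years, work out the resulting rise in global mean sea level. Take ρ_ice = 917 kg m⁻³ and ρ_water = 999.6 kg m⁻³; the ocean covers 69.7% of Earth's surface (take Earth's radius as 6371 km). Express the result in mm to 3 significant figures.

≈ 8.96 mm

Total mass lost = 398 Gt/yr × 8 yr = 3184 Gt = 3.184×10^15 kg.
ρ_w = 999.6 kg m⁻³, so water volume = 3.184×10^15 / 999.6 = 3.185×10^12 m³.
Δh = 3.185×10^12 / 3.56×10^14 = 8.96×10^-3 m = 8.96 mm.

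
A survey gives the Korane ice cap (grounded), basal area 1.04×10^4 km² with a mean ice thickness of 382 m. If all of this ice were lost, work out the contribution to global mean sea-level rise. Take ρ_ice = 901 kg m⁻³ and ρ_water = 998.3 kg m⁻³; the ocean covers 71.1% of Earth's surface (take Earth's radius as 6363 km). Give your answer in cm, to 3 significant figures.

Korane: ice volume = 1.04×10^4 km² × 382 m = 3973 km³; 3973 × (901/998.3) = 3586 km³ of water.
Spread over 3.62×10^14 m² of ocean, Δh = 3.586×10^12 / 3.62×10^14 = 9.91×10^-3 m = 0.991 cm.

≈ 0.991 cm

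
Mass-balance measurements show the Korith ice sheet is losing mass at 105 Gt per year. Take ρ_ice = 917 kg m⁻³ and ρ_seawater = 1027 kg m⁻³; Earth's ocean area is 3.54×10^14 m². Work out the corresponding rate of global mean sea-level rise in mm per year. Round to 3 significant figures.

ρ_w = 1027 kg m⁻³. Annual water volume added = 105 Gt / ρ_w = 1.050×10^14 kg / 1027 kg m⁻³ = 1.022×10^11 m³.
Δh per year = 1.022×10^11 / 3.54×10^14 = 2.89×10^-4 m = 0.289 mm.

≈ 0.289 mm/yr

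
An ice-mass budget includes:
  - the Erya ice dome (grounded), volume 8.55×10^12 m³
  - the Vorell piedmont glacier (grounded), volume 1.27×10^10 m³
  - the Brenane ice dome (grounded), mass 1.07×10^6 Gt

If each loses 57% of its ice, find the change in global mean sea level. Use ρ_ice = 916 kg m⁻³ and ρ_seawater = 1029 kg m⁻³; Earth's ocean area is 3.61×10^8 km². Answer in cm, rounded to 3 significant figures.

≈ 165 cm

Erya: 0.57 × 8.55×10^12 m³ × (916/1029) = 4.338×10^12 m³ of water.
Vorell: 0.57 × 1.27×10^10 m³ × (916/1029) = 6.444×10^9 m³ of water.
Brenane: 0.57 × 1.07×10^6 Gt = 6.099×10^17 kg; dividing by ρ_w = 1029 kg m⁻³ gives 5.927×10^14 m³ of water.
Total added water ≈ 5.971×10^14 m³ over 3.61×10^14 m² → Δh = 1.65 m = 165 cm.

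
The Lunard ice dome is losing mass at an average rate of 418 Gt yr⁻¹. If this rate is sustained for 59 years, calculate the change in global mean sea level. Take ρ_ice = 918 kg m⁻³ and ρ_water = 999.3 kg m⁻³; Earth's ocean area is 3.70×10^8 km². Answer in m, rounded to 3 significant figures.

Total mass lost = 418 Gt/yr × 59 yr = 2.466×10^4 Gt = 2.466×10^16 kg.
ρ_w = 999.3 kg m⁻³, so water volume = 2.466×10^16 / 999.3 = 2.468×10^13 m³.
Δh = 2.468×10^13 / 3.70×10^14 = 0.0667 m.

≈ 0.0667 m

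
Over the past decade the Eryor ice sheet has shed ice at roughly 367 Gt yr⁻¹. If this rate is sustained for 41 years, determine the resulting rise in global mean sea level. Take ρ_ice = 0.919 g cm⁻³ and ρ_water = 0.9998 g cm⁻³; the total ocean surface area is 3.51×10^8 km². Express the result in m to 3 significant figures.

≈ 0.0429 m

Total mass lost = 367 Gt/yr × 41 yr = 1.505×10^4 Gt = 1.505×10^16 kg.
ρ_w = 0.9998 g cm⁻³ = 999.8 kg m⁻³, so water volume = 1.505×10^16 / 999.8 = 1.505×10^13 m³.
Δh = 1.505×10^13 / 3.51×10^14 = 0.0429 m.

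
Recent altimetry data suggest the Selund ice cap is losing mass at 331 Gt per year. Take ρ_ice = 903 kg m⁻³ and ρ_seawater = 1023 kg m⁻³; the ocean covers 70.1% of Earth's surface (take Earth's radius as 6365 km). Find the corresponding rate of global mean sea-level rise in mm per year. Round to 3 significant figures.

ρ_w = 1023 kg m⁻³. Annual water volume added = 331 Gt / ρ_w = 3.310×10^14 kg / 1023 kg m⁻³ = 3.236×10^11 m³.
Δh per year = 3.236×10^11 / 3.57×10^14 = 9.07×10^-4 m = 0.907 mm.

≈ 0.907 mm/yr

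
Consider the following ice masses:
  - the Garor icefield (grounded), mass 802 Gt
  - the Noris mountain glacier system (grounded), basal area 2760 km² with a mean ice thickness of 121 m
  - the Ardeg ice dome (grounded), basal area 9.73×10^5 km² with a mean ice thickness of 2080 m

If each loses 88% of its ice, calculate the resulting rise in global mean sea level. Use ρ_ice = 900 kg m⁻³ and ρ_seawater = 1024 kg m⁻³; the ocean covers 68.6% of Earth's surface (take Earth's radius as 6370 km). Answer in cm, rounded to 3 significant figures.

≈ 448 cm

Garor: 0.88 × 802 Gt = 7.058×10^14 kg; dividing by ρ_w = 1024 kg m⁻³ gives 6.892×10^11 m³ of water.
Noris: ice volume = 2760 km² × 121 m = 334.0 km³; 0.88 × 334.0 × (900/1024) = 258.3 km³ of water.
Ardeg: ice volume = 9.73×10^5 km² × 2080 m = 2.024×10^6 km³; 0.88 × 2.024×10^6 × (900/1024) = 1.565×10^6 km³ of water.
Total added water ≈ 1.566×10^15 m³ over 3.50×10^14 m² → Δh = 4.48 m = 448 cm.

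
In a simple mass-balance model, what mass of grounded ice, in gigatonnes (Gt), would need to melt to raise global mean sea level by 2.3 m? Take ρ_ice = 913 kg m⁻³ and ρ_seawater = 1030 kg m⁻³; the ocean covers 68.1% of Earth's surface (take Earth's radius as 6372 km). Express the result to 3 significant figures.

≈ 8.23×10^5 Gt

Required water volume = Δh × A = 2.3 m × 3.47×10^14 m² = 7.992×10^14 m³.
ρ_w = 1030 kg m⁻³, so the mass of water = 7.992×10^14 m³ × 1030 kg m⁻³ = 8.231×10^17 kg = 8.23×10^5 Gt (and the same mass of ice, by conservation).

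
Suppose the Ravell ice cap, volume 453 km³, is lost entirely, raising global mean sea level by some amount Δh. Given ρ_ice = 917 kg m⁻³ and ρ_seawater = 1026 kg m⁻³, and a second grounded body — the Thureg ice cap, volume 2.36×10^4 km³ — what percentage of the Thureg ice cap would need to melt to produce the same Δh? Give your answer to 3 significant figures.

≈ 1.92 %

Equal sea-level rise means equal mass of meltwater, i.e. equal mass of ice lost.
Ice mass of Ravell: 4.154×10^14 kg; ice mass of Thureg: 2.164×10^16 kg.
Fraction required = 4.154×10^14 / 2.164×10^16 = 0.0192 → 1.92 %.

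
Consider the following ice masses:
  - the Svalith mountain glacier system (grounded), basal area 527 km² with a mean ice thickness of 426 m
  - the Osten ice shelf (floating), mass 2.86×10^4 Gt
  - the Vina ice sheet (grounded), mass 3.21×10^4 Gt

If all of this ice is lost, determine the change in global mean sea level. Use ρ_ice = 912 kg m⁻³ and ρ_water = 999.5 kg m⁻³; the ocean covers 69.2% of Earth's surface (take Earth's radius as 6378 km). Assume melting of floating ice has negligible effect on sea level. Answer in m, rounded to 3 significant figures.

≈ 0.0914 m

Svalith: ice volume = 527 km² × 426 m = 224.5 km³; 224.5 × (912/999.5) = 204.8 km³ of water.
The Osten ice shelf is floating and already displaces its own weight of water, so its melt adds essentially nothing to sea level.
Vina: 3.21×10^4 Gt = 3.210×10^16 kg; dividing by ρ_w = 999.5 kg m⁻³ gives 3.212×10^13 m³ of water.
Total added water ≈ 3.232×10^13 m³ over 3.54×10^14 m² → Δh = 0.0914 m.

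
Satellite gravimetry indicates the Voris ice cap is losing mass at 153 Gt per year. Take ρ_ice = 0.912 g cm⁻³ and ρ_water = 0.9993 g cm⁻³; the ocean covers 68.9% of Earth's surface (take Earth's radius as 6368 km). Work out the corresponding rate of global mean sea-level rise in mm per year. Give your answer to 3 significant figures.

≈ 0.436 mm/yr

ρ_w = 0.9993 g cm⁻³ = 999.3 kg m⁻³. Annual water volume added = 153 Gt / ρ_w = 1.530×10^14 kg / 999.3 kg m⁻³ = 1.531×10^11 m³.
Δh per year = 1.531×10^11 / 3.51×10^14 = 4.36×10^-4 m = 0.436 mm.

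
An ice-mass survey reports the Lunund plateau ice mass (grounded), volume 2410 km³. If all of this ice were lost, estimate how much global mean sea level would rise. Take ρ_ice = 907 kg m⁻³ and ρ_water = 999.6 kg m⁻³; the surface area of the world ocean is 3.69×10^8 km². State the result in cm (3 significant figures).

≈ 0.593 cm

Lunund: 2410 km³ × (907/999.6) = 2187 km³ of water.
Spread over 3.69×10^14 m² of ocean, Δh = 2.187×10^12 / 3.69×10^14 = 5.93×10^-3 m = 0.593 cm.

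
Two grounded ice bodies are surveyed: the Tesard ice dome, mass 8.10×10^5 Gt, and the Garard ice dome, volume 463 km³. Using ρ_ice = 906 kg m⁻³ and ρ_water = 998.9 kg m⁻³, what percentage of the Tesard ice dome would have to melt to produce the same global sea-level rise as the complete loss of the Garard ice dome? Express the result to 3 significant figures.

≈ 0.0518 %

Equal sea-level rise means equal mass of meltwater, i.e. equal mass of ice lost.
Ice mass of Garard: 4.195×10^14 kg; ice mass of Tesard: 8.100×10^17 kg.
Fraction required = 4.195×10^14 / 8.100×10^17 = 5.18×10^-4 → 0.0518 %.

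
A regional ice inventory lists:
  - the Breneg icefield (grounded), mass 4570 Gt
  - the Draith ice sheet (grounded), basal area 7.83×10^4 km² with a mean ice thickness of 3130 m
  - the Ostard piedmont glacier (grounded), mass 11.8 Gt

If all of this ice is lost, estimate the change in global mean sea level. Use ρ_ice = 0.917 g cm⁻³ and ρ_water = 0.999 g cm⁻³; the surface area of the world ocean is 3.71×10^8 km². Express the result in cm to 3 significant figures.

Breneg: 4570 Gt = 4.570×10^15 kg; dividing by ρ_w = 0.999 g cm⁻³ = 999 kg m⁻³ gives 4.575×10^12 m³ of water.
Draith: ice volume = 7.83×10^4 km² × 3130 m = 2.451×10^5 km³; 2.451×10^5 × (917/999) = 2.250×10^5 km³ of water.
Ostard: 11.8 Gt = 1.180×10^13 kg; dividing by ρ_w = 999 kg m⁻³ gives 1.181×10^10 m³ of water.
Total added water ≈ 2.295×10^14 m³ over 3.71×10^14 m² → Δh = 0.619 m = 61.9 cm.

≈ 61.9 cm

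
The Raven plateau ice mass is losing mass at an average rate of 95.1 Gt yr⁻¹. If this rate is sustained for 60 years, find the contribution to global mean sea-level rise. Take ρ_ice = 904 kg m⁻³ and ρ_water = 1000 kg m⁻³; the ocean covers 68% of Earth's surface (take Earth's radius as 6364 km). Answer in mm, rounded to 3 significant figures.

Total mass lost = 95.1 Gt/yr × 60 yr = 5706 Gt = 5.706×10^15 kg.
ρ_w = 1000 kg m⁻³, so water volume = 5.706×10^15 / 1000 = 5.706×10^12 m³.
Δh = 5.706×10^12 / 3.46×10^14 = 0.0165 m = 16.5 mm.

≈ 16.5 mm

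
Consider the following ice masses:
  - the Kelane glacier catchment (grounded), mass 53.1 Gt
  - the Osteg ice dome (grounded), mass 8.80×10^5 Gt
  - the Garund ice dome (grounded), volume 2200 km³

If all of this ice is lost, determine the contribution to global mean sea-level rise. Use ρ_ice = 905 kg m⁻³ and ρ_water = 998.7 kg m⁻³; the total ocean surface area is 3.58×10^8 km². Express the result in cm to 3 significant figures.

≈ 247 cm

Kelane: 53.1 Gt = 5.310×10^13 kg; dividing by ρ_w = 998.7 kg m⁻³ gives 5.317×10^10 m³ of water.
Osteg: 8.80×10^5 Gt = 8.800×10^17 kg; dividing by ρ_w = 998.7 kg m⁻³ gives 8.811×10^14 m³ of water.
Garund: 2200 km³ × (905/998.7) = 1994 km³ of water.
Total added water ≈ 8.832×10^14 m³ over 3.58×10^14 m² → Δh = 2.47 m = 247 cm.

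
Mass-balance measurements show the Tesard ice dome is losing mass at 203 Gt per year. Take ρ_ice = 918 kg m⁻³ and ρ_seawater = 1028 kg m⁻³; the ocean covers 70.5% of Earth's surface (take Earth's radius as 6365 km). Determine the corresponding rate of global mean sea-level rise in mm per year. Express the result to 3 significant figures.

ρ_w = 1028 kg m⁻³. Annual water volume added = 203 Gt / ρ_w = 2.030×10^14 kg / 1028 kg m⁻³ = 1.975×10^11 m³.
Δh per year = 1.975×10^11 / 3.59×10^14 = 5.50×10^-4 m = 0.550 mm.

≈ 0.550 mm/yr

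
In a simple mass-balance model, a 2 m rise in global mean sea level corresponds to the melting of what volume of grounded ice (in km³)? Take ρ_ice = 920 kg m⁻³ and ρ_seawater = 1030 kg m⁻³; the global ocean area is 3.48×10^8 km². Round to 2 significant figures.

Required water volume = Δh × A = 2 m × 3.48×10^14 m² = 6.960×10^14 m³ = 6.960×10^5 km³.
Ice volume = water volume × ρ_w/ρ_ice = 6.960×10^5 × 1030/920 = 7.8×10^5 km³.

≈ 7.8×10^5 km³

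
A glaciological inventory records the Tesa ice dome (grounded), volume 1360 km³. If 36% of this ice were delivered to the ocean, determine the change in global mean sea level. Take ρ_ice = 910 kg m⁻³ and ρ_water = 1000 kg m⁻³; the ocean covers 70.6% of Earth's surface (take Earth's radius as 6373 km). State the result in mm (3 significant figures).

Tesa: 0.36 × 1360 km³ × (910/1000) = 445.5 km³ of water.
Spread over 3.60×10^14 m² of ocean, Δh = 4.455×10^11 / 3.60×10^14 = 1.24×10^-3 m = 1.24 mm.

≈ 1.24 mm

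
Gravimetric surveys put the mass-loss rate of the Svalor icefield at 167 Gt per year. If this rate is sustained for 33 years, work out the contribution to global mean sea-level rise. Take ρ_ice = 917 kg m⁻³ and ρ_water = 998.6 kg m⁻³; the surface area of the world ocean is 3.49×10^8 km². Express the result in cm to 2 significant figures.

Total mass lost = 167 Gt/yr × 33 yr = 5511 Gt = 5.511×10^15 kg.
ρ_w = 998.6 kg m⁻³, so water volume = 5.511×10^15 / 998.6 = 5.519×10^12 m³.
Δh = 5.519×10^12 / 3.49×10^14 = 0.0158 m = 1.6 cm.

≈ 1.6 cm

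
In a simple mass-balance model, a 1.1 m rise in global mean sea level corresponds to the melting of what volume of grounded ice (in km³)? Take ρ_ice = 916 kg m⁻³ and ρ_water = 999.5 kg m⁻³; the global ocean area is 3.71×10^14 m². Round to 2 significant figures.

≈ 4.5×10^5 km³

Required water volume = Δh × A = 1.1 m × 3.71×10^14 m² = 4.081×10^14 m³ = 4.081×10^5 km³.
Ice volume = water volume × ρ_w/ρ_ice = 4.081×10^5 × 999.5/916 = 4.5×10^5 km³.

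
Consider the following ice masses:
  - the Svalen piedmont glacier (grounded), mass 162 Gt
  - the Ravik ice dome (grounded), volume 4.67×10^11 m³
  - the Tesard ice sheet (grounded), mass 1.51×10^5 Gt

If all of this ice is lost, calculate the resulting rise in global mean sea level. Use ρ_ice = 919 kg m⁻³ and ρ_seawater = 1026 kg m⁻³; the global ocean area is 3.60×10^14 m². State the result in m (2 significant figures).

Svalen: 162 Gt = 1.620×10^14 kg; dividing by ρ_w = 1026 kg m⁻³ gives 1.579×10^11 m³ of water.
Ravik: 4.67×10^11 m³ × (919/1026) = 4.183×10^11 m³ of water.
Tesard: 1.51×10^5 Gt = 1.510×10^17 kg; dividing by ρ_w = 1026 kg m⁻³ gives 1.472×10^14 m³ of water.
Total added water ≈ 1.477×10^14 m³ over 3.60×10^14 m² → Δh = 0.410 m.

≈ 0.41 m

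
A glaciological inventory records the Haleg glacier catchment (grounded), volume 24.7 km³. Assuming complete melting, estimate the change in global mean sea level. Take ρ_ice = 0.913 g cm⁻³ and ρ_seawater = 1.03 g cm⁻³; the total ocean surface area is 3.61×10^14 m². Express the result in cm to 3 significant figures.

Haleg: 24.7 km³ × (913/1030) = 21.89 km³ of water.
Spread over 3.61×10^14 m² of ocean, Δh = 2.189×10^10 / 3.61×10^14 = 6.06×10^-5 m = 6.06×10^-3 cm.

≈ 6.06×10^-3 cm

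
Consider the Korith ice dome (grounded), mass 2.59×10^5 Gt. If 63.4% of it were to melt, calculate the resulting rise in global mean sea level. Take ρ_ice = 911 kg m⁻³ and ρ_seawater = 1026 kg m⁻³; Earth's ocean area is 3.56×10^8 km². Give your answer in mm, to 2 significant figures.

≈ 450 mm

Korith: 0.634 × 2.59×10^5 Gt = 1.642×10^17 kg; dividing by ρ_w = 1026 kg m⁻³ gives 1.600×10^14 m³ of water.
Spread over 3.56×10^14 m² of ocean, Δh = 1.600×10^14 / 3.56×10^14 = 0.450 m = 450 mm.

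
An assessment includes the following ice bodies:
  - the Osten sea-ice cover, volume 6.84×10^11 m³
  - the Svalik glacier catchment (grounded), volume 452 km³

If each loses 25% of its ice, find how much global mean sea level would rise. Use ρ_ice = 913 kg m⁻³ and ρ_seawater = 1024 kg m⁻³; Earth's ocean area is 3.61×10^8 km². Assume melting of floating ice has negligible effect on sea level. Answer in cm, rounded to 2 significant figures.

The Osten sea-ice cover is floating and already displaces its own weight of water, so its melt adds essentially nothing to sea level.
Svalik: 0.25 × 452 km³ × (913/1024) = 100.8 km³ of water.
Total added water ≈ 1.008×10^11 m³ over 3.61×10^14 m² → Δh = 2.79×10^-4 m = 0.028 cm.

≈ 0.028 cm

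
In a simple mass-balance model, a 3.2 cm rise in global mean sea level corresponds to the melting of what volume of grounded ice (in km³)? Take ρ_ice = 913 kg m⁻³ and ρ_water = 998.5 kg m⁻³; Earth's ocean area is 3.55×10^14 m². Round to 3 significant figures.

≈ 1.24×10^4 km³

Required water volume = Δh × A = 0.032 m × 3.55×10^14 m² = 1.136×10^13 m³ = 1.136×10^4 km³.
Ice volume = water volume × ρ_w/ρ_ice = 1.136×10^4 × 998.5/913 = 1.24×10^4 km³.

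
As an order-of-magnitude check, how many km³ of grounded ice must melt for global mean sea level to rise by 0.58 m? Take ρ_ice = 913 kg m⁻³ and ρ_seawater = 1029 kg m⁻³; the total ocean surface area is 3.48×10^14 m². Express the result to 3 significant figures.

Required water volume = Δh × A = 0.58 m × 3.48×10^14 m² = 2.018×10^14 m³ = 2.018×10^5 km³.
Ice volume = water volume × ρ_w/ρ_ice = 2.018×10^5 × 1029/913 = 2.27×10^5 km³.

≈ 2.27×10^5 km³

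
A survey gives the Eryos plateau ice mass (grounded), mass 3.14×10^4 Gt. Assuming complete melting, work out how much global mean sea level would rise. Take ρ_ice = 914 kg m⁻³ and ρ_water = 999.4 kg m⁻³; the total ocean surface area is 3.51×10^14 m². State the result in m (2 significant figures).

≈ 0.090 m

Eryos: 3.14×10^4 Gt = 3.140×10^16 kg; dividing by ρ_w = 999.4 kg m⁻³ gives 3.142×10^13 m³ of water.
Spread over 3.51×10^14 m² of ocean, Δh = 3.142×10^13 / 3.51×10^14 = 0.0895 m.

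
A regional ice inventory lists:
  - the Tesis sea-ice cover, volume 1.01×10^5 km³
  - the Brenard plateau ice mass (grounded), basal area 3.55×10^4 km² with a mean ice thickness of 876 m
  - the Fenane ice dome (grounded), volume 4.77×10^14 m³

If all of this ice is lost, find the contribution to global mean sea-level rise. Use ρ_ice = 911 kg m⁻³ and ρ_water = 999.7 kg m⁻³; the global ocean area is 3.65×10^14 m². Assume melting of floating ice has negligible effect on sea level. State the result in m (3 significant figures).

The Tesis sea-ice cover is floating and already displaces its own weight of water, so its melt adds essentially nothing to sea level.
Brenard: ice volume = 3.55×10^4 km² × 876 m = 3.110×10^4 km³; 3.110×10^4 × (911/999.7) = 2.834×10^4 km³ of water.
Fenane: 4.77×10^14 m³ × (911/999.7) = 4.347×10^14 m³ of water.
Total added water ≈ 4.630×10^14 m³ over 3.65×10^14 m² → Δh = 1.27 m.

≈ 1.27 m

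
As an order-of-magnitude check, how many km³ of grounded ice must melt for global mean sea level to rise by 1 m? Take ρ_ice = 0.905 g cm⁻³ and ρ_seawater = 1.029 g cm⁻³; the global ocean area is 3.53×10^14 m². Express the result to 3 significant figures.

≈ 4.01×10^5 km³

Required water volume = Δh × A = 1 m × 3.53×10^14 m² = 3.530×10^14 m³ = 3.530×10^5 km³.
Ice volume = water volume × ρ_w/ρ_ice = 3.530×10^5 × 1029/905 = 4.01×10^5 km³.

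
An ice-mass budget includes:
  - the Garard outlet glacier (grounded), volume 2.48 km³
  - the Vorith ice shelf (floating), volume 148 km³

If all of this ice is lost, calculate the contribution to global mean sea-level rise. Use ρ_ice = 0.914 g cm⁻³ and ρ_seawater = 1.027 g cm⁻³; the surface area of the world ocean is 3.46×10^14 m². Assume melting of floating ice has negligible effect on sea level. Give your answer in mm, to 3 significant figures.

Garard: 2.48 km³ × (914/1027) = 2.207 km³ of water.
The Vorith ice shelf is floating and already displaces its own weight of water, so its melt adds essentially nothing to sea level.
Total added water ≈ 2.207×10^9 m³ over 3.46×10^14 m² → Δh = 6.38×10^-6 m = 6.38×10^-3 mm.

≈ 6.38×10^-3 mm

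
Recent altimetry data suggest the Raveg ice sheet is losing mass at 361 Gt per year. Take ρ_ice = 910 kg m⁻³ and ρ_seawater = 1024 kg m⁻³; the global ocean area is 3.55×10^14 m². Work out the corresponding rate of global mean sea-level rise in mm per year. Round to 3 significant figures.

≈ 0.993 mm/yr

ρ_w = 1024 kg m⁻³. Annual water volume added = 361 Gt / ρ_w = 3.610×10^14 kg / 1024 kg m⁻³ = 3.525×10^11 m³.
Δh per year = 3.525×10^11 / 3.55×10^14 = 9.93×10^-4 m = 0.993 mm.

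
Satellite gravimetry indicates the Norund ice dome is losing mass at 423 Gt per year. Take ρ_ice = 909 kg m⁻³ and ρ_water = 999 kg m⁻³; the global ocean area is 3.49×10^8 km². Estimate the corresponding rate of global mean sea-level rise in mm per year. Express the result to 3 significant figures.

ρ_w = 999 kg m⁻³. Annual water volume added = 423 Gt / ρ_w = 4.230×10^14 kg / 999 kg m⁻³ = 4.234×10^11 m³.
Δh per year = 4.234×10^11 / 3.49×10^14 = 1.21×10^-3 m = 1.21 mm.

≈ 1.21 mm/yr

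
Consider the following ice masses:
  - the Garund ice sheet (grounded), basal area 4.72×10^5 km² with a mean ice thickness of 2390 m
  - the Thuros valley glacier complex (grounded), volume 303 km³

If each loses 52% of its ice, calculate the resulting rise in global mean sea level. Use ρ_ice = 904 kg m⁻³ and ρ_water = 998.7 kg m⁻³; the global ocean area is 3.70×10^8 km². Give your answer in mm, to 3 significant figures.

Garund: ice volume = 4.72×10^5 km² × 2390 m = 1.128×10^6 km³; 0.52 × 1.128×10^6 × (904/998.7) = 5.310×10^5 km³ of water.
Thuros: 0.52 × 303 km³ × (904/998.7) = 142.6 km³ of water.
Total added water ≈ 5.311×10^14 m³ over 3.70×10^14 m² → Δh = 1.44 m = 1440 mm.

≈ 1440 mm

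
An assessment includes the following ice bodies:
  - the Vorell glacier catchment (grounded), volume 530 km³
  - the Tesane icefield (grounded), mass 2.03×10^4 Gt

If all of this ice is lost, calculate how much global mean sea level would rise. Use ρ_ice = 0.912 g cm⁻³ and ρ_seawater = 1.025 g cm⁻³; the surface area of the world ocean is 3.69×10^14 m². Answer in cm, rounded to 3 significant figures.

≈ 5.49 cm

Vorell: 530 km³ × (912/1025) = 471.6 km³ of water.
Tesane: 2.03×10^4 Gt = 2.030×10^16 kg; dividing by ρ_w = 1.025 g cm⁻³ = 1025 kg m⁻³ gives 1.980×10^13 m³ of water.
Total added water ≈ 2.028×10^13 m³ over 3.69×10^14 m² → Δh = 0.0549 m = 5.49 cm.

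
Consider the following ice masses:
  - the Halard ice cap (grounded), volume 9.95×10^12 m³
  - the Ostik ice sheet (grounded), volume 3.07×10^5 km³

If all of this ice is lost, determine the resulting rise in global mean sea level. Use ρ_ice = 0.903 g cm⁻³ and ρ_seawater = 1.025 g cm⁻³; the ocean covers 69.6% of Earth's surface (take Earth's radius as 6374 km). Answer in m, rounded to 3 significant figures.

Halard: 9.95×10^12 m³ × (903/1025) = 8.766×10^12 m³ of water.
Ostik: 3.07×10^5 km³ × (903/1025) = 2.705×10^5 km³ of water.
Total added water ≈ 2.792×10^14 m³ over 3.55×10^14 m² → Δh = 0.786 m.

≈ 0.786 m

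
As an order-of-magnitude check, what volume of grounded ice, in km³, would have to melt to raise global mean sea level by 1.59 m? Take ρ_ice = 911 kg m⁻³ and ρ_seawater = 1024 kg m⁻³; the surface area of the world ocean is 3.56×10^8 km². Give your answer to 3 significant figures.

≈ 6.36×10^5 km³

Required water volume = Δh × A = 1.59 m × 3.56×10^14 m² = 5.660×10^14 m³ = 5.660×10^5 km³.
Ice volume = water volume × ρ_w/ρ_ice = 5.660×10^5 × 1024/911 = 6.36×10^5 km³.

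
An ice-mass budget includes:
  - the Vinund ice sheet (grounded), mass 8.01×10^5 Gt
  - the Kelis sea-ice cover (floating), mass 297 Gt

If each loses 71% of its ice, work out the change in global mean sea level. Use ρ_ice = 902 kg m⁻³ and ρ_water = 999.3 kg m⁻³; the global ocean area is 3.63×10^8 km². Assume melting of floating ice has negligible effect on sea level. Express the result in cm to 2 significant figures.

Vinund: 0.71 × 8.01×10^5 Gt = 5.687×10^17 kg; dividing by ρ_w = 999.3 kg m⁻³ gives 5.691×10^14 m³ of water.
The Kelis sea-ice cover is floating and already displaces its own weight of water, so its melt adds essentially nothing to sea level.
Total added water ≈ 5.691×10^14 m³ over 3.63×10^14 m² → Δh = 1.57 m = 160 cm.

≈ 160 cm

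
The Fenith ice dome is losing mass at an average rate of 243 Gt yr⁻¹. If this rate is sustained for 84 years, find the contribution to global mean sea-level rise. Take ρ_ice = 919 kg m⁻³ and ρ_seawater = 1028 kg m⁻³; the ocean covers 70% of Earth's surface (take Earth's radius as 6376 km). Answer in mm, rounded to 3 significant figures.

Total mass lost = 243 Gt/yr × 84 yr = 2.041×10^4 Gt = 2.041×10^16 kg.
ρ_w = 1028 kg m⁻³, so water volume = 2.041×10^16 / 1028 = 1.986×10^13 m³.
Δh = 1.986×10^13 / 3.58×10^14 = 0.0555 m = 55.5 mm.

≈ 55.5 mm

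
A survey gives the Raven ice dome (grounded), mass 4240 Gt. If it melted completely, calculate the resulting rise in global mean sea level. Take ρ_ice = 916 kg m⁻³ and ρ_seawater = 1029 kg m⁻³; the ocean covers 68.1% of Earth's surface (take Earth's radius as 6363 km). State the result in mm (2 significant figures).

Raven: 4240 Gt = 4.240×10^15 kg; dividing by ρ_w = 1029 kg m⁻³ gives 4.121×10^12 m³ of water.
Spread over 3.46×10^14 m² of ocean, Δh = 4.121×10^12 / 3.46×10^14 = 0.0119 m = 12 mm.

≈ 12 mm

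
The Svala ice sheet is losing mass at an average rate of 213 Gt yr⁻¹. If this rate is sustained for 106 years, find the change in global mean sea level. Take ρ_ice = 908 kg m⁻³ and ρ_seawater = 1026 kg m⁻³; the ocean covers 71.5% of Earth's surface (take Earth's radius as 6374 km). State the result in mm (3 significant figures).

≈ 60.3 mm

Total mass lost = 213 Gt/yr × 106 yr = 2.258×10^4 Gt = 2.258×10^16 kg.
ρ_w = 1026 kg m⁻³, so water volume = 2.258×10^16 / 1026 = 2.201×10^13 m³.
Δh = 2.201×10^13 / 3.65×10^14 = 0.0603 m = 60.3 mm.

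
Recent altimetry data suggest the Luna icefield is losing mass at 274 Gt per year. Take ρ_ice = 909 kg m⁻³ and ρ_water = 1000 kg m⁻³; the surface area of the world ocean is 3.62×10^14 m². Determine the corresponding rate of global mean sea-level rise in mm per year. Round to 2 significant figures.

≈ 0.76 mm/yr

ρ_w = 1000 kg m⁻³. Annual water volume added = 274 Gt / ρ_w = 2.740×10^14 kg / 1000 kg m⁻³ = 2.740×10^11 m³.
Δh per year = 2.740×10^11 / 3.62×10^14 = 7.57×10^-4 m = 0.76 mm.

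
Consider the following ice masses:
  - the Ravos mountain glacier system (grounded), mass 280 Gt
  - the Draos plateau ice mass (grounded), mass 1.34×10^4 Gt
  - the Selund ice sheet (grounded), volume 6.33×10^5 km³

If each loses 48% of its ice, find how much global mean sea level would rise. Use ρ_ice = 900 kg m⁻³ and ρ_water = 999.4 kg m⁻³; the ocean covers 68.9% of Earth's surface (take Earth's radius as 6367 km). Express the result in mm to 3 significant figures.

Ravos: 0.48 × 280 Gt = 1.344×10^14 kg; dividing by ρ_w = 999.4 kg m⁻³ gives 1.345×10^11 m³ of water.
Draos: 0.48 × 1.34×10^4 Gt = 6.432×10^15 kg; dividing by ρ_w = 999.4 kg m⁻³ gives 6.436×10^12 m³ of water.
Selund: 0.48 × 6.33×10^5 km³ × (900/999.4) = 2.736×10^5 km³ of water.
Total added water ≈ 2.802×10^14 m³ over 3.51×10^14 m² → Δh = 0.798 m = 798 mm.

≈ 798 mm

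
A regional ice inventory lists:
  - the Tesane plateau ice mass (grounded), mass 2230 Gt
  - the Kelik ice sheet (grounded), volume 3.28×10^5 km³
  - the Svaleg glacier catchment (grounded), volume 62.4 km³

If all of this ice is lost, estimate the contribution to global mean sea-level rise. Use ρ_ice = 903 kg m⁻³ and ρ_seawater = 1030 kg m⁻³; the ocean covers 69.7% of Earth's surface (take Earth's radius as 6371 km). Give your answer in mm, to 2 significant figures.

Tesane: 2230 Gt = 2.230×10^15 kg; dividing by ρ_w = 1030 kg m⁻³ gives 2.165×10^12 m³ of water.
Kelik: 3.28×10^5 km³ × (903/1030) = 2.876×10^5 km³ of water.
Svaleg: 62.4 km³ × (903/1030) = 54.71 km³ of water.
Total added water ≈ 2.898×10^14 m³ over 3.56×10^14 m² → Δh = 0.815 m = 820 mm.

≈ 820 mm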